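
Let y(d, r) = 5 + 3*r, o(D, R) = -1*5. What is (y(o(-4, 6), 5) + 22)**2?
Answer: 1764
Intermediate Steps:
o(D, R) = -5
(y(o(-4, 6), 5) + 22)**2 = ((5 + 3*5) + 22)**2 = ((5 + 15) + 22)**2 = (20 + 22)**2 = 42**2 = 1764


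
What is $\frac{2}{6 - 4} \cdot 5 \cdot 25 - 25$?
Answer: $100$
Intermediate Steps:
$\frac{2}{6 - 4} \cdot 5 \cdot 25 - 25 = \frac{2}{2} \cdot 5 \cdot 25 - 25 = 2 \cdot \frac{1}{2} \cdot 5 \cdot 25 - 25 = 1 \cdot 5 \cdot 25 - 25 = 5 \cdot 25 - 25 = 125 - 25 = 100$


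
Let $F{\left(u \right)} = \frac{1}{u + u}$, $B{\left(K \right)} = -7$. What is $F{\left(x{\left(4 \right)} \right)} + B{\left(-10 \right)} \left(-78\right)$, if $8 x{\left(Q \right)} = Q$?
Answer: $547$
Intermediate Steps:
$x{\left(Q \right)} = \frac{Q}{8}$
$F{\left(u \right)} = \frac{1}{2 u}$
$F{\left(x{\left(4 \right)} \right)} + B{\left(-10 \right)} \left(-78\right) = \frac{1}{2 \cdot \frac{1}{8} \cdot 4} - -546 = \frac{\frac{1}{\frac{1}{2}}}{2} + 546 = \frac{1}{2} \cdot 2 + 546 = 1 + 546 = 547$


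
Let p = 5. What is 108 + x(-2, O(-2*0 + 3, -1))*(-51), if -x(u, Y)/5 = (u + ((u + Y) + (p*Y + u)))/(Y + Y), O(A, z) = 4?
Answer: 2727/4 ≈ 681.75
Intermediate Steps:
x(u, Y) = -5*(3*u + 6*Y)/(2*Y) (x(u, Y) = -5*(u + ((u + Y) + (5*Y + u)))/(Y + Y) = -5*(u + ((Y + u) + (u + 5*Y)))/(2*Y) = -5*(u + (2*u + 6*Y))*1/(2*Y) = -5*(3*u + 6*Y)*1/(2*Y) = -5*(3*u + 6*Y)/(2*Y))
108 + x(-2, O(-2*0 + 3, -1))*(-51) = 108 + (-15 - 15/2*(-2)/4)*(-51) = 108 + (-15 - 15/2*(-2)*1/4)*(-51) = 108 + (-15 + 15/4)*(-51) = 108 - 45/4*(-51) = 108 + 2295/4 = 2727/4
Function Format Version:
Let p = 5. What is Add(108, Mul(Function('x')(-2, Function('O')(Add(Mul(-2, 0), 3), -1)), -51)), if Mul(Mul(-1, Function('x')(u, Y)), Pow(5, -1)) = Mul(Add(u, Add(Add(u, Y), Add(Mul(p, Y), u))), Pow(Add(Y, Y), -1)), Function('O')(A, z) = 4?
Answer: Rational(2727, 4) ≈ 681.75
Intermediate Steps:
Function('x')(u, Y) = Mul(Rational(-5, 2), Pow(Y, -1), Add(Mul(3, u), Mul(6, Y))) (Function('x')(u, Y) = Mul(-5, Mul(Add(u, Add(Add(u, Y), Add(Mul(5, Y), u))), Pow(Add(Y, Y), -1))) = Mul(-5, Mul(Add(u, Add(Add(Y, u), Add(u, Mul(5, Y)))), Pow(Mul(2, Y), -1))) = Mul(-5, Mul(Add(u, Add(Mul(2, u), Mul(6, Y))), Mul(Rational(1, 2), Pow(Y, -1)))) = Mul(-5, Mul(Add(Mul(3, u), Mul(6, Y)), Mul(Rational(1, 2), Pow(Y, -1)))) = Mul(-5, Mul(Rational(1, 2), Pow(Y, -1), Add(Mul(3, u), Mul(6, Y)))) = Mul(Rational(-5, 2), Pow(Y, -1), Add(Mul(3, u), Mul(6, Y))))
Add(108, Mul(Function('x')(-2, Function('O')(Add(Mul(-2, 0), 3), -1)), -51)) = Add(108, Mul(Add(-15, Mul(Rational(-15, 2), -2, Pow(4, -1))), -51)) = Add(108, Mul(Add(-15, Mul(Rational(-15, 2), -2, Rational(1, 4))), -51)) = Add(108, Mul(Add(-15, Rational(15, 4)), -51)) = Add(108, Mul(Rational(-45, 4), -51)) = Add(108, Rational(2295, 4)) = Rational(2727, 4)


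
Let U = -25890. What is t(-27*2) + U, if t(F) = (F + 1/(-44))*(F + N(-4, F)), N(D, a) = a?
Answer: -220611/11 ≈ -20056.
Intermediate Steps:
t(F) = 2*F*(-1/44 + F) (t(F) = (F + 1/(-44))*(F + F) = (F - 1/44)*(2*F) = (-1/44 + F)*(2*F) = 2*F*(-1/44 + F))
t(-27*2) + U = (-27*2)*(-1 + 44*(-27*2))/22 - 25890 = (1/22)*(-54)*(-1 + 44*(-54)) - 25890 = (1/22)*(-54)*(-1 - 2376) - 25890 = (1/22)*(-54)*(-2377) - 25890 = 64179/11 - 25890 = -220611/11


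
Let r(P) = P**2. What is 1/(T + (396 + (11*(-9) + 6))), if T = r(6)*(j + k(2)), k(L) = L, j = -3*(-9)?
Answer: 1/1347 ≈ 0.00074239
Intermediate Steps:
j = 27
T = 1044 (T = 6**2*(27 + 2) = 36*29 = 1044)
1/(T + (396 + (11*(-9) + 6))) = 1/(1044 + (396 + (11*(-9) + 6))) = 1/(1044 + (396 + (-99 + 6))) = 1/(1044 + (396 - 93)) = 1/(1044 + 303) = 1/1347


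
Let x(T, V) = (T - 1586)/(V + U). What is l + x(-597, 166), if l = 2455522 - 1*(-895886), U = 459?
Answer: 2094627817/625 ≈ 3.3514e+6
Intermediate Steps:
x(T, V) = (-1586 + T)/(459 + V) (x(T, V) = (T - 1586)/(V + 459) = (-1586 + T)/(459 + V))
l = 3351408 (l = 2455522 + 895886 = 3351408)
l + x(-597, 166) = 3351408 + (-1586 - 597)/(459 + 166) = 3351408 - 2183/625 = 2094627817/625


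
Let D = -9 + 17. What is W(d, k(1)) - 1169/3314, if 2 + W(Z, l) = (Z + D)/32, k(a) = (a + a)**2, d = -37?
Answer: -172805/53024 ≈ -3.2590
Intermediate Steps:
D = 8
k(a) = 4*a**2 (k(a) = (2*a)**2 = 4*a**2)
W(Z, l) = -7/4 + Z/32 (W(Z, l) = -2 + (Z + 8)/32 = -2 + (8 + Z)*(1/32) = -2 + (1/4 + Z/32) = -7/4 + Z/32)
W(d, k(1)) - 1169/3314 = (-7/4 + (1/32)*(-37)) - 1169/3314 = (-7/4 - 37/32) - 1169*1/3314 = -93/32 - 1169/3314 = -172805/53024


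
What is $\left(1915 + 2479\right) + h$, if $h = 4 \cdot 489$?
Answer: $6350$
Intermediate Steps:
$h = 1956$
$\left(1915 + 2479\right) + h = \left(1915 + 2479\right) + 1956 = 4394 + 1956 = 6350$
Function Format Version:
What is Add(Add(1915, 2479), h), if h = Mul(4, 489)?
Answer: 6350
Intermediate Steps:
h = 1956
Add(Add(1915, 2479), h) = Add(Add(1915, 2479), 1956) = Add(4394, 1956) = 6350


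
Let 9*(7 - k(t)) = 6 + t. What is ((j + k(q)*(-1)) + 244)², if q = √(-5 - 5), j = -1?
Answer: (2130 + I*√10)²/81 ≈ 56011.0 + 166.31*I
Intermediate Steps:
q = I*√10 (q = √(-10) = I*√10 ≈ 3.1623*I)
k(t) = 19/3 - t/9 (k(t) = 7 - (6 + t)/9 = 7 + (-⅔ - t/9) = 19/3 - t/9)
((j + k(q)*(-1)) + 244)² = ((-1 + (19/3 - I*√10/9)*(-1)) + 244)² = ((-1 + (-19/3 + I*√10/9)) + 244)² = ((-22/3 + I*√10/9) + 244)² = (710/3 + I*√10/9)²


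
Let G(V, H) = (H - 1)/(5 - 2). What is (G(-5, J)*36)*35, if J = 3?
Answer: 840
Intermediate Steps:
G(V, H) = -1/3 + H/3 (G(V, H) = (-1 + H)/3 = (-1 + H)*(1/3) = -1/3 + H/3)
(G(-5, J)*36)*35 = ((-1/3 + (1/3)*3)*36)*35 = ((-1/3 + 1)*36)*35 = ((2/3)*36)*35 = 24*35 = 840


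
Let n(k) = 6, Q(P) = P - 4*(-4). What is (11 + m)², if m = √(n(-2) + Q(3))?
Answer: 256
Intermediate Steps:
Q(P) = 16 + P (Q(P) = P + 16 = 16 + P)
m = 5 (m = √(6 + (16 + 3)) = √(6 + 19) = √25 = 5)
(11 + m)² = (11 + 5)² = 16² = 256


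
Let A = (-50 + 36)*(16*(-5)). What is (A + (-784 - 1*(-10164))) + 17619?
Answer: 28119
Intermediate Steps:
A = 1120 (A = -14*(-80) = 1120)
(A + (-784 - 1*(-10164))) + 17619 = (1120 + (-784 - 1*(-10164))) + 17619 = (1120 + (-784 + 10164)) + 17619 = (1120 + 9380) + 17619 = 10500 + 17619 = 28119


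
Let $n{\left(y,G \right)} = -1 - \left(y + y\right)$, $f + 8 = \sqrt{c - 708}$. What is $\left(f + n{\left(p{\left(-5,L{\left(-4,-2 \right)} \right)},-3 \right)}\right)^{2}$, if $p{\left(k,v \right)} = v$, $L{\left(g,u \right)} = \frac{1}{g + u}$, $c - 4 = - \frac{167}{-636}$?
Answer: $\frac{\left(2756 - i \sqrt{71164743}\right)^{2}}{101124} \approx -628.63 - 459.82 i$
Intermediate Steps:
$c = \frac{2711}{636}$ ($c = 4 - \frac{167}{-636} = 4 - - \frac{167}{636} = 4 + \frac{167}{636} = \frac{2711}{636} \approx 4.2626$)
$f = -8 + \frac{i \sqrt{71164743}}{318}$ ($f = -8 + \sqrt{\frac{2711}{636} - 708} = -8 + \sqrt{- \frac{447577}{636}} = -8 + \frac{i \sqrt{71164743}}{318} \approx -8.0 + 26.528 i$)
$n{\left(y,G \right)} = -1 - 2 y$
$\left(f + n{\left(p{\left(-5,L{\left(-4,-2 \right)} \right)},-3 \right)}\right)^{2} = \left(\left(-8 + \frac{i \sqrt{71164743}}{318}\right) - \left(1 + \frac{2}{-4 - 2}\right)\right)^{2} = \left(\left(-8 + \frac{i \sqrt{71164743}}{318}\right) - \left(1 + \frac{2}{-6}\right)\right)^{2} = \left(\left(-8 + \frac{i \sqrt{71164743}}{318}\right) - \frac{2}{3}\right)^{2} = \left(- \frac{26}{3} + \frac{i \sqrt{71164743}}{318}\right)^{2}$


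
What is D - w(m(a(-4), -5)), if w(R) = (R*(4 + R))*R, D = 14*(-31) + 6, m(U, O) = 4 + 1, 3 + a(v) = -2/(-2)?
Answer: -653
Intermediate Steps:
a(v) = -2 (a(v) = -3 - 2/(-2) = -3 - 2*(-½) = -3 + 1 = -2)
m(U, O) = 5
D = -428 (D = -434 + 6 = -428)
w(R) = R²*(4 + R)
D - w(m(a(-4), -5)) = -428 - 5²*(4 + 5) = -428 - 25*9 = -428 - 1*225 = -428 - 225 = -653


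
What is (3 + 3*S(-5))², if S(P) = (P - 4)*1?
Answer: 576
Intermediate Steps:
S(P) = -4 + P (S(P) = (-4 + P)*1 = -4 + P)
(3 + 3*S(-5))² = (3 + 3*(-4 - 5))² = (3 + 3*(-9))² = (3 - 27)² = (-24)² = 576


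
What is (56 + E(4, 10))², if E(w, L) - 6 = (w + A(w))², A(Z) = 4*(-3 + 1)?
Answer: 6084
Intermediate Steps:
A(Z) = -8 (A(Z) = 4*(-2) = -8)
E(w, L) = 6 + (-8 + w)² (E(w, L) = 6 + (w - 8)² = 6 + (-8 + w)²)
(56 + E(4, 10))² = (56 + (6 + (-8 + 4)²))² = (56 + (6 + (-4)²))² = (56 + (6 + 16))² = (56 + 22)² = 78² = 6084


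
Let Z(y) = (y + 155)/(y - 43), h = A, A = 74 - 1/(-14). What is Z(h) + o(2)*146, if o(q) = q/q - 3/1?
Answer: -41271/145 ≈ -284.63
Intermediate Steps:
A = 1037/14 (A = 74 - 1*(-1/14) = 74 + 1/14 = 1037/14 ≈ 74.071)
h = 1037/14 ≈ 74.071
o(q) = -2 (o(q) = 1 - 3*1 = 1 - 3 = -2)
Z(y) = (155 + y)/(-43 + y)
Z(h) + o(2)*146 = (155 + 1037/14)/(-43 + 1037/14) - 2*146 = (3207/14)/(435/14) - 292 = (14/435)*(3207/14) - 292 = 1069/145 - 292 = -41271/145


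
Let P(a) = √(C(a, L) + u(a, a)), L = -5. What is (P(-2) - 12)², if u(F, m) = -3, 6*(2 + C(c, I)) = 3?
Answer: 279/2 - 36*I*√2 ≈ 139.5 - 50.912*I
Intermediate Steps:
C(c, I) = -3/2 (C(c, I) = -2 + (⅙)*3 = -2 + ½ = -3/2)
P(a) = 3*I*√2/2 (P(a) = √(-3/2 - 3) = √(-9/2) = 3*I*√2/2)
(P(-2) - 12)² = (3*I*√2/2 - 12)² = (-12 + 3*I*√2/2)²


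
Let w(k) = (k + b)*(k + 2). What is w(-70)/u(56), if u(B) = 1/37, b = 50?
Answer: 50320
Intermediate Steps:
u(B) = 1/37
w(k) = (2 + k)*(50 + k) (w(k) = (k + 50)*(k + 2) = (50 + k)*(2 + k) = (2 + k)*(50 + k))
w(-70)/u(56) = (100 + (-70)**2 + 52*(-70))/(1/37) = (100 + 4900 - 3640)*37 = 1360*37 = 50320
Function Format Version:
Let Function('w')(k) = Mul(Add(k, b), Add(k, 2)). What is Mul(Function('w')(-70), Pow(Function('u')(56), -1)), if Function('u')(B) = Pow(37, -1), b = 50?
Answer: 50320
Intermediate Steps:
Function('u')(B) = Rational(1, 37)
Function('w')(k) = Mul(Add(2, k), Add(50, k)) (Function('w')(k) = Mul(Add(k, 50), Add(k, 2)) = Mul(Add(50, k), Add(2, k)) = Mul(Add(2, k), Add(50, k)))
Mul(Function('w')(-70), Pow(Function('u')(56), -1)) = Mul(Add(100, Pow(-70, 2), Mul(52, -70)), Pow(Rational(1, 37), -1)) = Mul(Add(100, 4900, -3640), 37) = Mul(1360, 37) = 50320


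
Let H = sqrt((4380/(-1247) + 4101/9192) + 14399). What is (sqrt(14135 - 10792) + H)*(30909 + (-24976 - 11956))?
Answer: -6023*sqrt(3343) - 6023*sqrt(52540025106496642)/1910404 ≈ -1.0709e+6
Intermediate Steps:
H = sqrt(52540025106496642)/1910404 (H = sqrt((4380*(-1/1247) + 4101*(1/9192)) + 14399) = sqrt((-4380/1247 + 1367/3064) + 14399) = sqrt(-11715671/3820808 + 14399) = sqrt(55004098721/3820808) = sqrt(52540025106496642)/1910404 ≈ 119.98)
(sqrt(14135 - 10792) + H)*(30909 + (-24976 - 11956)) = (sqrt(14135 - 10792) + sqrt(52540025106496642)/1910404)*(30909 + (-24976 - 11956)) = (sqrt(3343) + sqrt(52540025106496642)/1910404)*(30909 - 36932) = (sqrt(3343) + sqrt(52540025106496642)/1910404)*(-6023) = -6023*sqrt(3343) - 6023*sqrt(52540025106496642)/1910404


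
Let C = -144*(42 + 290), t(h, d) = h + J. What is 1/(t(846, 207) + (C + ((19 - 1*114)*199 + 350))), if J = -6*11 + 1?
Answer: -1/65582 ≈ -1.5248e-5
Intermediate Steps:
J = -65 (J = -66 + 1 = -65)
t(h, d) = -65 + h (t(h, d) = h - 65 = -65 + h)
C = -47808 (C = -144*332 = -47808)
1/(t(846, 207) + (C + ((19 - 1*114)*199 + 350))) = 1/((-65 + 846) + (-47808 + ((19 - 1*114)*199 + 350))) = 1/(781 + (-47808 + ((19 - 114)*199 + 350))) = 1/(781 + (-47808 + (-95*199 + 350))) = 1/(781 + (-47808 + (-18905 + 350))) = 1/(781 + (-47808 - 18555)) = 1/(781 - 66363) = 1/(-65582) = -1/65582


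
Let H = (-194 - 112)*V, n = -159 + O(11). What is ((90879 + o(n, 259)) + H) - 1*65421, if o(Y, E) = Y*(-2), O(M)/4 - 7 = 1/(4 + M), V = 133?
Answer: -224678/15 ≈ -14979.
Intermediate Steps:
O(M) = 28 + 4/(4 + M)
n = -1961/15 (n = -159 + 4*(29 + 7*11)/(4 + 11) = -159 + 4*(29 + 77)/15 = -159 + 4*(1/15)*106 = -159 + 424/15 = -1961/15 ≈ -130.73)
o(Y, E) = -2*Y
H = -40698 (H = (-194 - 112)*133 = -306*133 = -40698)
((90879 + o(n, 259)) + H) - 1*65421 = ((90879 - 2*(-1961/15)) - 40698) - 1*65421 = ((90879 + 3922/15) - 40698) - 65421 = (1367107/15 - 40698) - 65421 = 756637/15 - 65421 = -224678/15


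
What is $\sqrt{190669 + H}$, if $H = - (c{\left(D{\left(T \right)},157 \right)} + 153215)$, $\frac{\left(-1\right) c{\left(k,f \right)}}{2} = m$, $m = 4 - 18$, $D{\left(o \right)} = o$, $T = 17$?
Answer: $\sqrt{37426} \approx 193.46$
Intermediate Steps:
$m = -14$ ($m = 4 - 18 = -14$)
$c{\left(k,f \right)} = 28$ ($c{\left(k,f \right)} = \left(-2\right) \left(-14\right) = 28$)
$H = -153243$ ($H = - (28 + 153215) = \left(-1\right) 153243 = -153243$)
$\sqrt{190669 + H} = \sqrt{190669 - 153243} = \sqrt{37426}$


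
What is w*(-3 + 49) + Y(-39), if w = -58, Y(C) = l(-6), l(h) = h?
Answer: -2674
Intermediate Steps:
Y(C) = -6
w*(-3 + 49) + Y(-39) = -58*(-3 + 49) - 6 = -58*46 - 6 = -2668 - 6 = -2674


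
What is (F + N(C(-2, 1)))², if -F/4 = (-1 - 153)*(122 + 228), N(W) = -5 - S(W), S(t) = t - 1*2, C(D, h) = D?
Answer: 46482928801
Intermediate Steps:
S(t) = -2 + t (S(t) = t - 2 = -2 + t)
N(W) = -3 - W (N(W) = -5 - (-2 + W) = -5 + (2 - W) = -3 - W)
F = 215600 (F = -4*(-1 - 153)*(122 + 228) = -(-616)*350 = -4*(-53900) = 215600)
(F + N(C(-2, 1)))² = (215600 + (-3 - 1*(-2)))² = (215600 + (-3 + 2))² = (215600 - 1)² = 215599² = 46482928801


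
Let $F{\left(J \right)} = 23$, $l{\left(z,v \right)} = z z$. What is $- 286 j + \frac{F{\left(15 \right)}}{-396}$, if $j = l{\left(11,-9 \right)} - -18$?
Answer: $- \frac{15742607}{396} \approx -39754.0$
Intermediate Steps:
$l{\left(z,v \right)} = z^{2}$
$j = 139$ ($j = 11^{2} - -18 = 121 + 18 = 139$)
$- 286 j + \frac{F{\left(15 \right)}}{-396} = \left(-286\right) 139 + \frac{23}{-396} = -39754 + 23 \left(- \frac{1}{396}\right) = -39754 - \frac{23}{396} = - \frac{15742607}{396}$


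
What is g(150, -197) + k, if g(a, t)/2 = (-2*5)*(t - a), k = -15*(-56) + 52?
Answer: 7832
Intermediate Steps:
k = 892 (k = 840 + 52 = 892)
g(a, t) = -20*t + 20*a (g(a, t) = 2*((-2*5)*(t - a)) = 2*(-10*(t - a)) = 2*(-10*t + 10*a) = -20*t + 20*a)
g(150, -197) + k = (-20*(-197) + 20*150) + 892 = (3940 + 3000) + 892 = 6940 + 892 = 7832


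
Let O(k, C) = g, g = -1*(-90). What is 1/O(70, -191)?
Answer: 1/90 ≈ 0.011111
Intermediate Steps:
g = 90
O(k, C) = 90
1/O(70, -191) = 1/90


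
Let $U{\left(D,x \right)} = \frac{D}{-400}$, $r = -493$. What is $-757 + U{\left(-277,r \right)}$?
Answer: $- \frac{302523}{400} \approx -756.31$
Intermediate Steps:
$U{\left(D,x \right)} = - \frac{D}{400}$ ($U{\left(D,x \right)} = D \left(- \frac{1}{400}\right) = - \frac{D}{400}$)
$-757 + U{\left(-277,r \right)} = -757 - - \frac{277}{400} = -757 + \frac{277}{400} = - \frac{302523}{400}$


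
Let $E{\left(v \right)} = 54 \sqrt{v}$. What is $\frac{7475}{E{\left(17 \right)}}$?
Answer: $\frac{7475 \sqrt{17}}{918} \approx 33.573$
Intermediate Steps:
$\frac{7475}{E{\left(17 \right)}} = \frac{7475}{54 \sqrt{17}} = 7475 \frac{\sqrt{17}}{918} = \frac{7475 \sqrt{17}}{918}$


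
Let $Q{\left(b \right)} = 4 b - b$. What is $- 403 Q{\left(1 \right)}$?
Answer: $-1209$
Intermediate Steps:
$Q{\left(b \right)} = 3 b$
$- 403 Q{\left(1 \right)} = - 403 \cdot 3 \cdot 1 = \left(-403\right) 3 = -1209$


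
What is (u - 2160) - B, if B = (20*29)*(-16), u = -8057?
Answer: -937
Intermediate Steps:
B = -9280 (B = 580*(-16) = -9280)
(u - 2160) - B = (-8057 - 2160) - 1*(-9280) = -10217 + 9280 = -937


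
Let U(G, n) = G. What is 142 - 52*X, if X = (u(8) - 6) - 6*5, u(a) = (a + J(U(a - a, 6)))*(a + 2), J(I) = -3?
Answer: -586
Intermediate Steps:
u(a) = (-3 + a)*(2 + a) (u(a) = (a - 3)*(a + 2) = (-3 + a)*(2 + a))
X = 14 (X = ((-6 + 8**2 - 1*8) - 6) - 6*5 = ((-6 + 64 - 8) - 6) - 30 = (50 - 6) - 30 = 44 - 30 = 14)
142 - 52*X = 142 - 52*14 = 142 - 728 = -586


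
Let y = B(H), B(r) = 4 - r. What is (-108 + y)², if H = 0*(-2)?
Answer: 10816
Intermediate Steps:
H = 0
y = 4 (y = 4 - 1*0 = 4 + 0 = 4)
(-108 + y)² = (-108 + 4)² = (-104)² = 10816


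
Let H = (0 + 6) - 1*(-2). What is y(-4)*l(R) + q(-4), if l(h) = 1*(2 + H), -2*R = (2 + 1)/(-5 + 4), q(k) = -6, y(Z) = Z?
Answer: -46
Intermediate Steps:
H = 8 (H = 6 + 2 = 8)
R = 3/2 (R = -(2 + 1)/(2*(-5 + 4)) = -3/(2*(-1)) = -3*(-1)/2 = -1/2*(-3) = 3/2 ≈ 1.5000)
l(h) = 10 (l(h) = 1*(2 + 8) = 1*10 = 10)
y(-4)*l(R) + q(-4) = -4*10 - 6 = -40 - 6 = -46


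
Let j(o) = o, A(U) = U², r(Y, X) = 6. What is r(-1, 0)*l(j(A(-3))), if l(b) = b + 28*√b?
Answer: 558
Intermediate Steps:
r(-1, 0)*l(j(A(-3))) = 6*((-3)² + 28*√((-3)²)) = 6*(9 + 28*√9) = 6*(9 + 28*3) = 6*(9 + 84) = 6*93 = 558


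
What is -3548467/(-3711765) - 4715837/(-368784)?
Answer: 6270898858811/456279847920 ≈ 13.744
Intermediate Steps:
-3548467/(-3711765) - 4715837/(-368784) = -3548467*(-1/3711765) - 4715837*(-1/368784) = 3548467/3711765 + 4715837/368784 = 6270898858811/456279847920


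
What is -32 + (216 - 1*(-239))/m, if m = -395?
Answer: -2619/79 ≈ -33.152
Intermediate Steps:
-32 + (216 - 1*(-239))/m = -32 + (216 - 1*(-239))/(-395) = -32 + (216 + 239)*(-1/395) = -32 + 455*(-1/395) = -32 - 91/79 = -2619/79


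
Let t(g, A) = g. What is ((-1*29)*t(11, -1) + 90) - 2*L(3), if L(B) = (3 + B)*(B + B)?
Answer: -301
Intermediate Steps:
L(B) = 2*B*(3 + B) (L(B) = (3 + B)*(2*B) = 2*B*(3 + B))
((-1*29)*t(11, -1) + 90) - 2*L(3) = (-1*29*11 + 90) - 4*3*(3 + 3) = (-29*11 + 90) - 4*3*6 = (-319 + 90) - 2*36 = -229 - 72 = -301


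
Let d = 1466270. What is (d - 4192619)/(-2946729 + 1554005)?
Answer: 2726349/1392724 ≈ 1.9576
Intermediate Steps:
(d - 4192619)/(-2946729 + 1554005) = (1466270 - 4192619)/(-2946729 + 1554005) = -2726349/(-1392724) = -2726349*(-1/1392724) = 2726349/1392724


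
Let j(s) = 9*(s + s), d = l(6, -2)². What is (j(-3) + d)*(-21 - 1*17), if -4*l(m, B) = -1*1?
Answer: 16397/8 ≈ 2049.6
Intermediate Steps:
l(m, B) = ¼ (l(m, B) = -(-1)/4 = -¼*(-1) = ¼)
d = 1/16 (d = (¼)² = 1/16 ≈ 0.062500)
j(s) = 18*s (j(s) = 9*(2*s) = 18*s)
(j(-3) + d)*(-21 - 1*17) = (18*(-3) + 1/16)*(-21 - 1*17) = (-54 + 1/16)*(-21 - 17) = -863/16*(-38) = 16397/8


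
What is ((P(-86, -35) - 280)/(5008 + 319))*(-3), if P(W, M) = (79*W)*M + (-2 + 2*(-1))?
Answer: -712518/5327 ≈ -133.76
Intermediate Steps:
P(W, M) = -4 + 79*M*W (P(W, M) = 79*M*W + (-2 - 2) = 79*M*W - 4 = -4 + 79*M*W)
((P(-86, -35) - 280)/(5008 + 319))*(-3) = (((-4 + 79*(-35)*(-86)) - 280)/(5008 + 319))*(-3) = (((-4 + 237790) - 280)/5327)*(-3) = ((237786 - 280)*(1/5327))*(-3) = (237506*(1/5327))*(-3) = (237506/5327)*(-3) = -712518/5327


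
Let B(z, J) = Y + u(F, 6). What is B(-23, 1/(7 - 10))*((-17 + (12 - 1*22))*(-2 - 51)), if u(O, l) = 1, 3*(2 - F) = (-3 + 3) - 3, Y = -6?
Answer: -7155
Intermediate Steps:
F = 3 (F = 2 - ((-3 + 3) - 3)/3 = 2 - (0 - 3)/3 = 2 - ⅓*(-3) = 2 + 1 = 3)
B(z, J) = -5 (B(z, J) = -6 + 1 = -5)
B(-23, 1/(7 - 10))*((-17 + (12 - 1*22))*(-2 - 51)) = -5*(-17 + (12 - 1*22))*(-2 - 51) = -5*(-17 + (12 - 22))*(-53) = -5*(-17 - 10)*(-53) = -(-135)*(-53) = -5*1431 = -7155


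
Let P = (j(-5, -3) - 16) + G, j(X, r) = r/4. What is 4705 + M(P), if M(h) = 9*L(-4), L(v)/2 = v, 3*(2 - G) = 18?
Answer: 4633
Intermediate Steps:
j(X, r) = r/4 (j(X, r) = r*(¼) = r/4)
G = -4 (G = 2 - ⅓*18 = 2 - 6 = -4)
P = -83/4 (P = ((¼)*(-3) - 16) - 4 = (-¾ - 16) - 4 = -67/4 - 4 = -83/4 ≈ -20.750)
L(v) = 2*v
M(h) = -72 (M(h) = 9*(2*(-4)) = 9*(-8) = -72)
4705 + M(P) = 4705 - 72 = 4633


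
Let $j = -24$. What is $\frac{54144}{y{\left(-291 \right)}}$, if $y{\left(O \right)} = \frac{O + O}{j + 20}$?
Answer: $\frac{36096}{97} \approx 372.12$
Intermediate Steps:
$y{\left(O \right)} = - \frac{O}{2}$ ($y{\left(O \right)} = \frac{O + O}{-24 + 20} = \frac{2 O}{-4} = 2 O \left(- \frac{1}{4}\right) = - \frac{O}{2}$)
$\frac{54144}{y{\left(-291 \right)}} = \frac{54144}{\left(- \frac{1}{2}\right) \left(-291\right)} = \frac{54144}{\frac{291}{2}} = 54144 \cdot \frac{2}{291} = \frac{36096}{97}$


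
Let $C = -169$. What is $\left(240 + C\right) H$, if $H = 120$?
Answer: $8520$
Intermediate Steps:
$\left(240 + C\right) H = \left(240 - 169\right) 120 = 71 \cdot 120 = 8520$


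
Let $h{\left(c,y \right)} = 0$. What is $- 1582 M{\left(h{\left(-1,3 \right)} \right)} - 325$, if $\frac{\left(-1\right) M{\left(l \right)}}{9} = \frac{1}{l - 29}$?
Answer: $- \frac{23663}{29} \approx -815.97$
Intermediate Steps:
$M{\left(l \right)} = - \frac{9}{-29 + l}$ ($M{\left(l \right)} = - \frac{9}{l - 29} = - \frac{9}{-29 + l}$)
$- 1582 M{\left(h{\left(-1,3 \right)} \right)} - 325 = - 1582 \left(- \frac{9}{-29 + 0}\right) - 325 = - 1582 \left(- \frac{9}{-29}\right) - 325 = - 1582 \left(\left(-9\right) \left(- \frac{1}{29}\right)\right) - 325 = \left(-1582\right) \frac{9}{29} - 325 = - \frac{14238}{29} - 325 = - \frac{23663}{29}$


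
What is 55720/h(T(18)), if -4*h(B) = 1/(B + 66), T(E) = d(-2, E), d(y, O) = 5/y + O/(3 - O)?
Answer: -13885424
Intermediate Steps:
T(E) = -(-15 + 7*E)/(2*(-3 + E)) (T(E) = (-15 + 5*E - 1*E*(-2))/((-2)*(-3 + E)) = -(-15 + 5*E + 2*E)/(2*(-3 + E)) = -(-15 + 7*E)/(2*(-3 + E)))
h(B) = -1/(4*(66 + B)) (h(B) = -1/(4*(B + 66)) = -1/(4*(66 + B)))
55720/h(T(18)) = 55720/((-1/(264 + 4*((15 - 7*18)/(2*(-3 + 18)))))) = 55720/((-1/(264 + 4*((1/2)*(15 - 126)/15)))) = 55720/((-1/(264 + 4*((1/2)*(1/15)*(-111))))) = 55720/((-1/(264 + 4*(-37/10)))) = 55720/((-1/(264 - 74/5))) = 55720/((-1/1246/5)) = 55720/((-1*5/1246)) = 55720/(-5/1246) = 55720*(-1246/5) = -13885424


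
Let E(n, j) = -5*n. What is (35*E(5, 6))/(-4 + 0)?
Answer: 875/4 ≈ 218.75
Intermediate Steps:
(35*E(5, 6))/(-4 + 0) = (35*(-5*5))/(-4 + 0) = (35*(-25))/(-4) = -875*(-¼) = 875/4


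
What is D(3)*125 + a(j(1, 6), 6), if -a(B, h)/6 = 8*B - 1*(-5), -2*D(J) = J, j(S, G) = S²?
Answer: -531/2 ≈ -265.50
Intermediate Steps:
D(J) = -J/2
a(B, h) = -30 - 48*B (a(B, h) = -6*(8*B - 1*(-5)) = -6*(8*B + 5) = -6*(5 + 8*B) = -30 - 48*B)
D(3)*125 + a(j(1, 6), 6) = -½*3*125 + (-30 - 48*1²) = -3/2*125 + (-30 - 48*1) = -375/2 + (-30 - 48) = -375/2 - 78 = -531/2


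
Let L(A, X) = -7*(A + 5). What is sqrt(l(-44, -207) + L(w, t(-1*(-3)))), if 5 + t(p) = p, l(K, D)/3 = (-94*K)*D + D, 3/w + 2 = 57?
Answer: I*sqrt(7771564955)/55 ≈ 1602.8*I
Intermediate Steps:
w = 3/55 (w = 3/(-2 + 57) = 3/55 ≈ 0.054545)
l(K, D) = 3*D - 282*D*K (l(K, D) = 3*((-94*K)*D + D) = 3*(-94*D*K + D) = 3*(D - 94*D*K) = 3*D - 282*D*K)
t(p) = -5 + p
L(A, X) = -35 - 7*A (L(A, X) = -7*(5 + A) = -35 - 7*A)
sqrt(l(-44, -207) + L(w, t(-1*(-3)))) = sqrt(3*(-207)*(1 - 94*(-44)) + (-35 - 7*3/55)) = sqrt(3*(-207)*(1 + 4136) + (-35 - 21/55)) = sqrt(3*(-207)*4137 - 1946/55) = sqrt(-2569077 - 1946/55) = sqrt(-141301181/55) = I*sqrt(7771564955)/55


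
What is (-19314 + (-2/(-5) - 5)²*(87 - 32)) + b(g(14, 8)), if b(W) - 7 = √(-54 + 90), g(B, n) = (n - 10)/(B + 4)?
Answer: -90686/5 ≈ -18137.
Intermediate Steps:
g(B, n) = (-10 + n)/(4 + B)
b(W) = 13 (b(W) = 7 + √(-54 + 90) = 7 + √36 = 7 + 6 = 13)
(-19314 + (-2/(-5) - 5)²*(87 - 32)) + b(g(14, 8)) = (-19314 + (-2/(-5) - 5)²*(87 - 32)) + 13 = (-19314 + (-2*(-⅕) - 5)²*55) + 13 = (-19314 + (⅖ - 5)²*55) + 13 = (-19314 + (-23/5)²*55) + 13 = (-19314 + (529/25)*55) + 13 = (-19314 + 5819/5) + 13 = -90751/5 + 13 = -90686/5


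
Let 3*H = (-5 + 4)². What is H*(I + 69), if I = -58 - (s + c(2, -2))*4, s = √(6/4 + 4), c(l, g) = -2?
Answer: 19/3 - 2*√22/3 ≈ 3.2064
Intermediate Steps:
H = ⅓ (H = (-5 + 4)²/3 = (⅓)*(-1)² = (⅓)*1 = ⅓ ≈ 0.33333)
s = √22/2 (s = √(6*(¼) + 4) = √(3/2 + 4) = √(11/2) = √22/2 ≈ 2.3452)
I = -50 - 2*√22 (I = -58 - (√22/2 - 2)*4 = -58 - (-2 + √22/2)*4 = -58 - (-8 + 2*√22) = -58 + (8 - 2*√22) = -50 - 2*√22 ≈ -59.381)
H*(I + 69) = ((-50 - 2*√22) + 69)/3 = (19 - 2*√22)/3 = 19/3 - 2*√22/3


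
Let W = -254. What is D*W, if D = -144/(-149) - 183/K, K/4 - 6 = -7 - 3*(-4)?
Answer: 2658237/3278 ≈ 810.93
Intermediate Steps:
K = 44 (K = 24 + 4*(-7 - 3*(-4)) = 24 + 4*(-7 + 12) = 24 + 4*5 = 24 + 20 = 44)
D = -20931/6556 (D = -144/(-149) - 183/44 = -144*(-1/149) - 183*1/44 = 144/149 - 183/44 = -20931/6556 ≈ -3.1926)
D*W = -20931/6556*(-254) = 2658237/3278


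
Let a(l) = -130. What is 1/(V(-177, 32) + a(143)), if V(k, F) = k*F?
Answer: -1/5794 ≈ -0.00017259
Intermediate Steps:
V(k, F) = F*k
1/(V(-177, 32) + a(143)) = 1/(32*(-177) - 130) = 1/(-5664 - 130) = 1/(-5794) = -1/5794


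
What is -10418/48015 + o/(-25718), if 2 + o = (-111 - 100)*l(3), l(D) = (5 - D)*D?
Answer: -9411232/56129535 ≈ -0.16767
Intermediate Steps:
l(D) = D*(5 - D)
o = -1268 (o = -2 + (-111 - 100)*(3*(5 - 1*3)) = -2 - 633*(5 - 3) = -2 - 633*2 = -2 - 211*6 = -2 - 1266 = -1268)
-10418/48015 + o/(-25718) = -10418/48015 - 1268/(-25718) = -10418*1/48015 - 1268*(-1/25718) = -10418/48015 + 634/12859 = -9411232/56129535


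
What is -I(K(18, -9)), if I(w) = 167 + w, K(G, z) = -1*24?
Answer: -143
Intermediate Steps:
K(G, z) = -24
-I(K(18, -9)) = -(167 - 24) = -1*143 = -143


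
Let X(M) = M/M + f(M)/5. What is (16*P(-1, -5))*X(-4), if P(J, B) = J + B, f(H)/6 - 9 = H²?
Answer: -2976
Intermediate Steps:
f(H) = 54 + 6*H²
X(M) = 59/5 + 6*M²/5 (X(M) = M/M + (54 + 6*M²)/5 = 1 + (54 + 6*M²)*(⅕) = 1 + (54/5 + 6*M²/5) = 59/5 + 6*M²/5)
P(J, B) = B + J
(16*P(-1, -5))*X(-4) = (16*(-5 - 1))*(59/5 + (6/5)*(-4)²) = (16*(-6))*(59/5 + (6/5)*16) = -96*(59/5 + 96/5) = -96*31 = -2976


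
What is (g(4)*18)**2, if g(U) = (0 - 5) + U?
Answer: 324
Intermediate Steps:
g(U) = -5 + U
(g(4)*18)**2 = ((-5 + 4)*18)**2 = (-1*18)**2 = (-18)**2 = 324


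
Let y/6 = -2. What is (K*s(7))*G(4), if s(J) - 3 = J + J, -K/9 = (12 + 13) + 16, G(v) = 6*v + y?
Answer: -75276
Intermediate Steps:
y = -12 (y = 6*(-2) = -12)
G(v) = -12 + 6*v (G(v) = 6*v - 12 = -12 + 6*v)
K = -369 (K = -9*((12 + 13) + 16) = -9*(25 + 16) = -9*41 = -369)
s(J) = 3 + 2*J (s(J) = 3 + (J + J) = 3 + 2*J)
(K*s(7))*G(4) = (-369*(3 + 2*7))*(-12 + 6*4) = (-369*(3 + 14))*(-12 + 24) = -369*17*12 = -6273*12 = -75276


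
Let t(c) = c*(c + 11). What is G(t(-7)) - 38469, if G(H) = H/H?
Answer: -38468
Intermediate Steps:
t(c) = c*(11 + c)
G(H) = 1
G(t(-7)) - 38469 = 1 - 38469 = -38468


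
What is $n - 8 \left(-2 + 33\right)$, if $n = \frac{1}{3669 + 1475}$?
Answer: $- \frac{1275711}{5144} \approx -248.0$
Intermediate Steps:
$n = \frac{1}{5144} \approx 0.0001944$
$n - 8 \left(-2 + 33\right) = \frac{1}{5144} - 8 \left(-2 + 33\right) = \frac{1}{5144} - 248 = - \frac{1275711}{5144}$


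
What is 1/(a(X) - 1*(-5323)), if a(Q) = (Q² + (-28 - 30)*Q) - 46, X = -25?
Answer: 1/7352 ≈ 0.00013602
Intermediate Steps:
a(Q) = -46 + Q² - 58*Q (a(Q) = (Q² - 58*Q) - 46 = -46 + Q² - 58*Q)
1/(a(X) - 1*(-5323)) = 1/((-46 + (-25)² - 58*(-25)) - 1*(-5323)) = 1/((-46 + 625 + 1450) + 5323) = 1/(2029 + 5323) = 1/7352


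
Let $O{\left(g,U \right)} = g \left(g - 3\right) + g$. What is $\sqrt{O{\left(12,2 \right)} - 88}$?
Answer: $4 \sqrt{2} \approx 5.6569$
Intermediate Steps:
$O{\left(g,U \right)} = g + g \left(-3 + g\right)$ ($O{\left(g,U \right)} = g \left(-3 + g\right) + g = g + g \left(-3 + g\right)$)
$\sqrt{O{\left(12,2 \right)} - 88} = \sqrt{12 \left(-2 + 12\right) - 88} = \sqrt{12 \cdot 10 - 88} = \sqrt{120 - 88} = \sqrt{32} = 4 \sqrt{2}$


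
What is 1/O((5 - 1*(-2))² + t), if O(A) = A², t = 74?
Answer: 1/15129 ≈ 6.6098e-5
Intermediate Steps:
1/O((5 - 1*(-2))² + t) = 1/(((5 - 1*(-2))² + 74)²) = 1/(((5 + 2)² + 74)²) = 1/((7² + 74)²) = 1/((49 + 74)²) = 1/(123²) = 1/15129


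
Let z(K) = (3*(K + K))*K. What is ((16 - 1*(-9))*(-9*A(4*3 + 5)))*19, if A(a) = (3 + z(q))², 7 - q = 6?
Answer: -346275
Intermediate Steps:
q = 1 (q = 7 - 1*6 = 7 - 6 = 1)
z(K) = 6*K² (z(K) = (3*(2*K))*K = (6*K)*K = 6*K²)
A(a) = 81 (A(a) = (3 + 6*1²)² = (3 + 6*1)² = (3 + 6)² = 9² = 81)
((16 - 1*(-9))*(-9*A(4*3 + 5)))*19 = ((16 - 1*(-9))*(-9*81))*19 = ((16 + 9)*(-729))*19 = (25*(-729))*19 = -18225*19 = -346275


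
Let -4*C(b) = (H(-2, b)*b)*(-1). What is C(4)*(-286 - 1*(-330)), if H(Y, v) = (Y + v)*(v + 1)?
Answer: 440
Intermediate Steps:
H(Y, v) = (1 + v)*(Y + v) (H(Y, v) = (Y + v)*(1 + v) = (1 + v)*(Y + v))
C(b) = b*(-2 + b**2 - b)/4 (C(b) = -(-2 + b + b**2 - 2*b)*b*(-1)/4 = -(-2 + b**2 - b)*b*(-1)/4 = -b*(-2 + b**2 - b)*(-1)/4 = -(-1)*b*(-2 + b**2 - b)/4 = b*(-2 + b**2 - b)/4)
C(4)*(-286 - 1*(-330)) = ((1/4)*4*(-2 + 4**2 - 1*4))*(-286 - 1*(-330)) = ((1/4)*4*(-2 + 16 - 4))*(-286 + 330) = ((1/4)*4*10)*44 = 10*44 = 440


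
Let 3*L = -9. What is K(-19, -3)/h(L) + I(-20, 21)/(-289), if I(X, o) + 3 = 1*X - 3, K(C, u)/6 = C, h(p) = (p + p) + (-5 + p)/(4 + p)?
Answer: 16655/2023 ≈ 8.2328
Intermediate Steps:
L = -3 (L = (⅓)*(-9) = -3)
h(p) = 2*p + (-5 + p)/(4 + p)
K(C, u) = 6*C
I(X, o) = -6 + X (I(X, o) = -3 + (1*X - 3) = -3 + (X - 3) = -3 + (-3 + X) = -6 + X)
K(-19, -3)/h(L) + I(-20, 21)/(-289) = (6*(-19))/(((-5 + 2*(-3)² + 9*(-3))/(4 - 3))) + (-6 - 20)/(-289) = -114/(-5 + 2*9 - 27) - 26*(-1/289) = -114/(-5 + 18 - 27) + 26/289 = -114/(1*(-14)) + 26/289 = -114/(-14) + 26/289 = -114*(-1/14) + 26/289 = 57/7 + 26/289 = 16655/2023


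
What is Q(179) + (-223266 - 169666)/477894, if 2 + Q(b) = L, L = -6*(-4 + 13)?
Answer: -590326/10389 ≈ -56.822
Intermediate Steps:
L = -54 (L = -6*9 = -54)
Q(b) = -56 (Q(b) = -2 - 54 = -56)
Q(179) + (-223266 - 169666)/477894 = -56 + (-223266 - 169666)/477894 = -56 - 392932*1/477894 = -56 - 8542/10389 = -590326/10389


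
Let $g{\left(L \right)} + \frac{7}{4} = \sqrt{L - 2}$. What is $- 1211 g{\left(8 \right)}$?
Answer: $\frac{8477}{4} - 1211 \sqrt{6} \approx -847.08$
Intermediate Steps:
$g{\left(L \right)} = - \frac{7}{4} + \sqrt{-2 + L}$ ($g{\left(L \right)} = - \frac{7}{4} + \sqrt{L - 2} = - \frac{7}{4} + \sqrt{-2 + L}$)
$- 1211 g{\left(8 \right)} = - 1211 \left(- \frac{7}{4} + \sqrt{-2 + 8}\right) = - 1211 \left(- \frac{7}{4} + \sqrt{6}\right) = \frac{8477}{4} - 1211 \sqrt{6}$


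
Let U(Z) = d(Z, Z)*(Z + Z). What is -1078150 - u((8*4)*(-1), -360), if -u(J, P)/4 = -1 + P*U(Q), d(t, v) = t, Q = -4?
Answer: -1124234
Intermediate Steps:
U(Z) = 2*Z² (U(Z) = Z*(Z + Z) = Z*(2*Z) = 2*Z²)
u(J, P) = 4 - 128*P (u(J, P) = -4*(-1 + P*(2*(-4)²)) = -4*(-1 + P*(2*16)) = -4*(-1 + P*32) = -4*(-1 + 32*P) = 4 - 128*P)
-1078150 - u((8*4)*(-1), -360) = -1078150 - (4 - 128*(-360)) = -1078150 - (4 + 46080) = -1078150 - 1*46084 = -1078150 - 46084 = -1124234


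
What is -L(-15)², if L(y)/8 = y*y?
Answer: -3240000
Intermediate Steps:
L(y) = 8*y² (L(y) = 8*(y*y) = 8*y²)
-L(-15)² = -(8*(-15)²)² = -(8*225)² = -1*1800² = -1*3240000 = -3240000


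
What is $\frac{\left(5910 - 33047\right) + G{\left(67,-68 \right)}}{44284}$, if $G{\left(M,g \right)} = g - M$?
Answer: $- \frac{6818}{11071} \approx -0.61584$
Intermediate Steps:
$\frac{\left(5910 - 33047\right) + G{\left(67,-68 \right)}}{44284} = \frac{\left(5910 - 33047\right) - 135}{44284} = \left(-27137 - 135\right) \frac{1}{44284} = \left(-27272\right) \frac{1}{44284} = - \frac{6818}{11071}$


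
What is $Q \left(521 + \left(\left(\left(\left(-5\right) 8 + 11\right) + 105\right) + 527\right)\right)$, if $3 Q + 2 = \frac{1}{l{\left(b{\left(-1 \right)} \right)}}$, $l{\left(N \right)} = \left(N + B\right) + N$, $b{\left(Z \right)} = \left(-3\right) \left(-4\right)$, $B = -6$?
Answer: $- \frac{19670}{27} \approx -728.52$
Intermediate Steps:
$b{\left(Z \right)} = 12$
$l{\left(N \right)} = -6 + 2 N$ ($l{\left(N \right)} = \left(N - 6\right) + N = \left(-6 + N\right) + N = -6 + 2 N$)
$Q = - \frac{35}{54}$ ($Q = - \frac{2}{3} + \frac{1}{3 \left(-6 + 2 \cdot 12\right)} = - \frac{2}{3} + \frac{1}{3 \left(-6 + 24\right)} = - \frac{2}{3} + \frac{1}{3 \cdot 18} = - \frac{2}{3} + \frac{1}{3} \cdot \frac{1}{18} = - \frac{2}{3} + \frac{1}{54} = - \frac{35}{54} \approx -0.64815$)
$Q \left(521 + \left(\left(\left(\left(-5\right) 8 + 11\right) + 105\right) + 527\right)\right) = - \frac{35 \left(521 + \left(\left(\left(\left(-5\right) 8 + 11\right) + 105\right) + 527\right)\right)}{54} = - \frac{35 \left(521 + \left(\left(\left(-40 + 11\right) + 105\right) + 527\right)\right)}{54} = - \frac{35 \left(521 + \left(\left(-29 + 105\right) + 527\right)\right)}{54} = - \frac{35 \left(521 + \left(76 + 527\right)\right)}{54} = - \frac{35 \left(521 + 603\right)}{54} = \left(- \frac{35}{54}\right) 1124 = - \frac{19670}{27}$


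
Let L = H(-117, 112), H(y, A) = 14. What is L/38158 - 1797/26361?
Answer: -11366812/167647173 ≈ -0.067802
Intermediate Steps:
L = 14
L/38158 - 1797/26361 = 14/38158 - 1797/26361 = 14*(1/38158) - 1797*1/26361 = 7/19079 - 599/8787 = -11366812/167647173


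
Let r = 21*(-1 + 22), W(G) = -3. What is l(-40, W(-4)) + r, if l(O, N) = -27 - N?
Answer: 417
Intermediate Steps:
r = 441 (r = 21*21 = 441)
l(-40, W(-4)) + r = (-27 - 1*(-3)) + 441 = (-27 + 3) + 441 = -24 + 441 = 417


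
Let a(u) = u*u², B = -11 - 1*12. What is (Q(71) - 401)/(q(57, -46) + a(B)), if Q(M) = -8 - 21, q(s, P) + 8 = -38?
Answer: 430/12213 ≈ 0.035208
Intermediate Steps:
q(s, P) = -46 (q(s, P) = -8 - 38 = -46)
Q(M) = -29
B = -23 (B = -11 - 12 = -23)
a(u) = u³
(Q(71) - 401)/(q(57, -46) + a(B)) = (-29 - 401)/(-46 + (-23)³) = -430/(-46 - 12167) = -430/(-12213) = -430*(-1/12213) = 430/12213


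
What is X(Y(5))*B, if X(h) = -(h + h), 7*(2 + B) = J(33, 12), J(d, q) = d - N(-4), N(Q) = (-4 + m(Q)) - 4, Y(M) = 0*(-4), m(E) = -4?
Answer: 0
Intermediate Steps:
Y(M) = 0
N(Q) = -12 (N(Q) = (-4 - 4) - 4 = -8 - 4 = -12)
J(d, q) = 12 + d (J(d, q) = d - 1*(-12) = d + 12 = 12 + d)
B = 31/7 (B = -2 + (12 + 33)/7 = -2 + (⅐)*45 = -2 + 45/7 = 31/7 ≈ 4.4286)
X(h) = -2*h
X(Y(5))*B = -2*0*(31/7) = 0*(31/7) = 0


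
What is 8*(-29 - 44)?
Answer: -584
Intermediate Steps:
8*(-29 - 44) = 8*(-73) = -584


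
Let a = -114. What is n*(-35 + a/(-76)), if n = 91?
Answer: -6097/2 ≈ -3048.5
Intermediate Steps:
n*(-35 + a/(-76)) = 91*(-35 - 114/(-76)) = 91*(-35 - 114*(-1/76)) = 91*(-35 + 3/2) = 91*(-67/2) = -6097/2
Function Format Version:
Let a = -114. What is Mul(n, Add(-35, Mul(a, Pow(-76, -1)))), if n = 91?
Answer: Rational(-6097, 2) ≈ -3048.5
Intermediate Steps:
Mul(n, Add(-35, Mul(a, Pow(-76, -1)))) = Mul(91, Add(-35, Mul(-114, Pow(-76, -1)))) = Mul(91, Add(-35, Mul(-114, Rational(-1, 76)))) = Mul(91, Add(-35, Rational(3, 2))) = Mul(91, Rational(-67, 2)) = Rational(-6097, 2)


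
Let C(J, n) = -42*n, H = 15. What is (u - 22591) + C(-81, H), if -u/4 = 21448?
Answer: -109013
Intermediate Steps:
u = -85792 (u = -4*21448 = -85792)
(u - 22591) + C(-81, H) = (-85792 - 22591) - 42*15 = -108383 - 630 = -109013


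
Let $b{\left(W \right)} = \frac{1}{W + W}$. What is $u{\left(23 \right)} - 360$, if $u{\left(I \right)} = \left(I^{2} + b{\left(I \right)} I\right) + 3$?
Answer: $\frac{345}{2} \approx 172.5$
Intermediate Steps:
$b{\left(W \right)} = \frac{1}{2 W}$
$u{\left(I \right)} = \frac{7}{2} + I^{2}$ ($u{\left(I \right)} = \left(I^{2} + \frac{1}{2 I} I\right) + 3 = \left(I^{2} + \frac{1}{2}\right) + 3 = \left(\frac{1}{2} + I^{2}\right) + 3 = \frac{7}{2} + I^{2}$)
$u{\left(23 \right)} - 360 = \left(\frac{7}{2} + 23^{2}\right) - 360 = \left(\frac{7}{2} + 529\right) - 360 = \frac{1065}{2} - 360 = \frac{345}{2}$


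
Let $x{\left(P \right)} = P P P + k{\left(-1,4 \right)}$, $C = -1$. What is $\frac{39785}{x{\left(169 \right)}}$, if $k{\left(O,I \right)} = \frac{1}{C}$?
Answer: $\frac{39785}{4826808} \approx 0.0082425$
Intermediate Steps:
$k{\left(O,I \right)} = -1$ ($k{\left(O,I \right)} = \frac{1}{-1} = -1$)
$x{\left(P \right)} = -1 + P^{3}$ ($x{\left(P \right)} = P P P - 1 = P P^{2} - 1 = P^{3} - 1 = -1 + P^{3}$)
$\frac{39785}{x{\left(169 \right)}} = \frac{39785}{-1 + 169^{3}} = \frac{39785}{-1 + 4826809} = \frac{39785}{4826808}$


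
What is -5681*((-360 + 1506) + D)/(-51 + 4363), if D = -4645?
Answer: 19877819/4312 ≈ 4609.9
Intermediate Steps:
-5681*((-360 + 1506) + D)/(-51 + 4363) = -5681*((-360 + 1506) - 4645)/(-51 + 4363) = -5681/(4312/(1146 - 4645)) = -5681/(4312/(-3499)) = -5681/(4312*(-1/3499)) = -5681/(-4312/3499) = -5681*(-3499/4312) = 19877819/4312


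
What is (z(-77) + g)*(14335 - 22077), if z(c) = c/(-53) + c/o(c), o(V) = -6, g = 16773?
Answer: -20664779947/159 ≈ -1.2997e+8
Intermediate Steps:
z(c) = -59*c/318 (z(c) = c/(-53) + c/(-6) = c*(-1/53) + c*(-1/6) = -c/53 - c/6 = -59*c/318)
(z(-77) + g)*(14335 - 22077) = (-59/318*(-77) + 16773)*(14335 - 22077) = (4543/318 + 16773)*(-7742) = (5338357/318)*(-7742) = -20664779947/159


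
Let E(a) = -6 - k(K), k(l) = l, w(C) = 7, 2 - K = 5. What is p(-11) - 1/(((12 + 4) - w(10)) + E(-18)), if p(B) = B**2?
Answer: 725/6 ≈ 120.83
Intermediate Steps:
K = -3 (K = 2 - 1*5 = 2 - 5 = -3)
E(a) = -3 (E(a) = -6 - 1*(-3) = -6 + 3 = -3)
p(-11) - 1/(((12 + 4) - w(10)) + E(-18)) = (-11)**2 - 1/(((12 + 4) - 1*7) - 3) = 121 - 1/((16 - 7) - 3) = 121 - 1/(9 - 3) = 121 - 1/6 = 725/6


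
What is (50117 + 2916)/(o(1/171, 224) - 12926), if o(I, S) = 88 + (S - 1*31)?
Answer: -53033/12645 ≈ -4.1940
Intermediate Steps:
o(I, S) = 57 + S (o(I, S) = 88 + (S - 31) = 88 + (-31 + S) = 57 + S)
(50117 + 2916)/(o(1/171, 224) - 12926) = (50117 + 2916)/((57 + 224) - 12926) = 53033/(281 - 12926) = 53033/(-12645) = 53033*(-1/12645) = -53033/12645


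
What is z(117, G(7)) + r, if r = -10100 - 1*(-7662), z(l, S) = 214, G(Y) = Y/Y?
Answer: -2224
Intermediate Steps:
G(Y) = 1
r = -2438 (r = -10100 + 7662 = -2438)
z(117, G(7)) + r = 214 - 2438 = -2224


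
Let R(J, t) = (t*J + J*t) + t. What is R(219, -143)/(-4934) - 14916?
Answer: -73532767/4934 ≈ -14903.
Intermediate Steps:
R(J, t) = t + 2*J*t (R(J, t) = (J*t + J*t) + t = 2*J*t + t = t + 2*J*t)
R(219, -143)/(-4934) - 14916 = -143*(1 + 2*219)/(-4934) - 14916 = -143*(1 + 438)*(-1/4934) - 14916 = -143*439*(-1/4934) - 14916 = -62777*(-1/4934) - 14916 = 62777/4934 - 14916 = -73532767/4934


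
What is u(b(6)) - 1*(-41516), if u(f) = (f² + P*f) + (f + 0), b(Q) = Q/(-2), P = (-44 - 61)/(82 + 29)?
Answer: 1536419/37 ≈ 41525.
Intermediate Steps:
P = -35/37 (P = -105/111 = -105*1/111 = -35/37 ≈ -0.94595)
b(Q) = -Q/2 (b(Q) = Q*(-½) = -Q/2)
u(f) = f² + 2*f/37 (u(f) = (f² - 35*f/37) + (f + 0) = (f² - 35*f/37) + f = f² + 2*f/37)
u(b(6)) - 1*(-41516) = (-½*6)*(2 + 37*(-½*6))/37 - 1*(-41516) = (1/37)*(-3)*(2 + 37*(-3)) + 41516 = (1/37)*(-3)*(2 - 111) + 41516 = (1/37)*(-3)*(-109) + 41516 = 327/37 + 41516 = 1536419/37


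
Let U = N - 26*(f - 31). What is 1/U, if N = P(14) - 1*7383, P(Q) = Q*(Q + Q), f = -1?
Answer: -1/6159 ≈ -0.00016236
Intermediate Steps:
P(Q) = 2*Q**2 (P(Q) = Q*(2*Q) = 2*Q**2)
N = -6991 (N = 2*14**2 - 1*7383 = 2*196 - 7383 = 392 - 7383 = -6991)
U = -6159 (U = -6991 - 26*(-1 - 31) = -6991 - 26*(-32) = -6991 - 1*(-832) = -6991 + 832 = -6159)
1/U = 1/(-6159) = -1/6159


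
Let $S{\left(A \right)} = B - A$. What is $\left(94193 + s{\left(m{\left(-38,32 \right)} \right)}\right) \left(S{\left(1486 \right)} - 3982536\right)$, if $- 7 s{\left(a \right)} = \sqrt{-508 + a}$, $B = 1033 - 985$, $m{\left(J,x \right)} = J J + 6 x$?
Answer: $-375262462982 + \frac{7967948 \sqrt{282}}{7} \approx -3.7524 \cdot 10^{11}$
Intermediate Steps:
$m{\left(J,x \right)} = J^{2} + 6 x$
$B = 48$ ($B = 1033 - 985 = 48$)
$s{\left(a \right)} = - \frac{\sqrt{-508 + a}}{7}$
$S{\left(A \right)} = 48 - A$
$\left(94193 + s{\left(m{\left(-38,32 \right)} \right)}\right) \left(S{\left(1486 \right)} - 3982536\right) = \left(94193 - \frac{\sqrt{-508 + \left(\left(-38\right)^{2} + 6 \cdot 32\right)}}{7}\right) \left(\left(48 - 1486\right) - 3982536\right) = \left(94193 - \frac{\sqrt{-508 + \left(1444 + 192\right)}}{7}\right) \left(\left(48 - 1486\right) - 3982536\right) = \left(94193 - \frac{\sqrt{-508 + 1636}}{7}\right) \left(-1438 - 3982536\right) = \left(94193 - \frac{\sqrt{1128}}{7}\right) \left(-3983974\right) = \left(94193 - \frac{2 \sqrt{282}}{7}\right) \left(-3983974\right) = -375262462982 + \frac{7967948 \sqrt{282}}{7}$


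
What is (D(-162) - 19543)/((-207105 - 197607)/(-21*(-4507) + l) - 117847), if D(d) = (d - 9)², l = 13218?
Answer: -116230530/1412441263 ≈ -0.082291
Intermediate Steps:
D(d) = (-9 + d)²
(D(-162) - 19543)/((-207105 - 197607)/(-21*(-4507) + l) - 117847) = ((-9 - 162)² - 19543)/((-207105 - 197607)/(-21*(-4507) + 13218) - 117847) = ((-171)² - 19543)/(-404712/(94647 + 13218) - 117847) = (29241 - 19543)/(-404712/107865 - 117847) = 9698/(-404712*1/107865 - 117847) = 9698/(-44968/11985 - 117847) = 9698/(-1412441263/11985) = 9698*(-11985/1412441263) = -116230530/1412441263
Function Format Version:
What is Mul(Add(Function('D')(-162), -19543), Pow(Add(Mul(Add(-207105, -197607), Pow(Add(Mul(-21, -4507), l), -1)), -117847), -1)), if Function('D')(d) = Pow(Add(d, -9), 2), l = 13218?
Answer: Rational(-116230530, 1412441263) ≈ -0.082291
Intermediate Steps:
Function('D')(d) = Pow(Add(-9, d), 2)
Mul(Add(Function('D')(-162), -19543), Pow(Add(Mul(Add(-207105, -197607), Pow(Add(Mul(-21, -4507), l), -1)), -117847), -1)) = Mul(Add(Pow(Add(-9, -162), 2), -19543), Pow(Add(Mul(Add(-207105, -197607), Pow(Add(Mul(-21, -4507), 13218), -1)), -117847), -1)) = Mul(Add(Pow(-171, 2), -19543), Pow(Add(Mul(-404712, Pow(Add(94647, 13218), -1)), -117847), -1)) = Mul(Add(29241, -19543), Pow(Add(Mul(-404712, Pow(107865, -1)), -117847), -1)) = Mul(9698, Pow(Add(Mul(-404712, Rational(1, 107865)), -117847), -1)) = Mul(9698, Pow(Add(Rational(-44968, 11985), -117847), -1)) = Mul(9698, Pow(Rational(-1412441263, 11985), -1)) = Mul(9698, Rational(-11985, 1412441263)) = Rational(-116230530, 1412441263)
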